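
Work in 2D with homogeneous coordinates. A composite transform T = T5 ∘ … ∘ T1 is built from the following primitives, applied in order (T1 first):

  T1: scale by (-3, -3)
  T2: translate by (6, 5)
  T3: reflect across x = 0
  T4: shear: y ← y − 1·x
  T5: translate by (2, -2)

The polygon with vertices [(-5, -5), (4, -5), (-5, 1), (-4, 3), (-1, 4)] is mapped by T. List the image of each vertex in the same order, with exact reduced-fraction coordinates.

T1 scale by (-3, -3): (-5, -5) → (15, 15); (4, -5) → (-12, 15); (-5, 1) → (15, -3); (-4, 3) → (12, -9); (-1, 4) → (3, -12)
T2 translate by (6, 5): (15, 15) → (21, 20); (-12, 15) → (-6, 20); (15, -3) → (21, 2); (12, -9) → (18, -4); (3, -12) → (9, -7)
T3 reflect across x = 0: (21, 20) → (-21, 20); (-6, 20) → (6, 20); (21, 2) → (-21, 2); (18, -4) → (-18, -4); (9, -7) → (-9, -7)
T4 shear: y ← y − 1·x: (-21, 20) → (-21, 41); (6, 20) → (6, 14); (-21, 2) → (-21, 23); (-18, -4) → (-18, 14); (-9, -7) → (-9, 2)
T5 translate by (2, -2): (-21, 41) → (-19, 39); (6, 14) → (8, 12); (-21, 23) → (-19, 21); (-18, 14) → (-16, 12); (-9, 2) → (-7, 0)

image vertices: (-19, 39), (8, 12), (-19, 21), (-16, 12), (-7, 0)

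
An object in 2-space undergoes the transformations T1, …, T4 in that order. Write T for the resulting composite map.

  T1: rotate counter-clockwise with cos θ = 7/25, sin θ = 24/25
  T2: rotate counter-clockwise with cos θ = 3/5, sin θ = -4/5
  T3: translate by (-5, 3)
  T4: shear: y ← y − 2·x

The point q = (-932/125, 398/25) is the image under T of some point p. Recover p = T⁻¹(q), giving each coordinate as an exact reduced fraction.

T1 = [7/25 -24/25 0; 24/25 7/25 0; 0 0 1]
T2·T1 = [117/125 -44/125 0; 44/125 117/125 0; 0 0 1]
T3·…·T1 = [117/125 -44/125 -5; 44/125 117/125 3; 0 0 1]
T4·…·T1 = [117/125 -44/125 -5; -38/25 41/25 13; 0 0 1]
det M = 1; M⁻¹ = [41/25 44/125 453/125; 38/25 117/125 -571/125; 0 0 1]
M⁻¹ · (-932/125, 398/25)ᵀ = (-3, -1)ᵀ

p = (-3, -1)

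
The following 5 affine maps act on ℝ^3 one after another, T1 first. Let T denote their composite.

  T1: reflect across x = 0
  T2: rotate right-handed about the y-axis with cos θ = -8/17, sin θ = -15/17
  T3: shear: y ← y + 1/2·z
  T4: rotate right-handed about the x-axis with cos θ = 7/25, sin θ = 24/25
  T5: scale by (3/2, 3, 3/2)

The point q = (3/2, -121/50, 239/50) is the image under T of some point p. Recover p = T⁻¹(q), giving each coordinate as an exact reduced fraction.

p = (-1, 2, -5/3)

T1 = [-1 0 0 0; 0 1 0 0; 0 0 1 0; 0 0 0 1]
T2·T1 = [8/17 0 -15/17 0; 0 1 0 0; -15/17 0 -8/17 0; 0 0 0 1]
T3·…·T1 = [8/17 0 -15/17 0; -15/34 1 -4/17 0; -15/17 0 -8/17 0; 0 0 0 1]
T4·…·T1 = [8/17 0 -15/17 0; 123/170 7/25 164/425 0; -57/85 24/25 -152/425 0; 0 0 0 1]
T5·…·T1 = [12/17 0 -45/34 0; 369/170 21/25 492/425 0; -171/170 36/25 -228/425 0; 0 0 0 1]
det M = -27/4; M⁻¹ = [16/51 24/85 -14/85 0; 0 19/75 41/75 0; -10/17 64/425 -112/1275 0; 0 0 0 1]
M⁻¹ · (3/2, -121/50, 239/50)ᵀ = (-1, 2, -5/3)ᵀ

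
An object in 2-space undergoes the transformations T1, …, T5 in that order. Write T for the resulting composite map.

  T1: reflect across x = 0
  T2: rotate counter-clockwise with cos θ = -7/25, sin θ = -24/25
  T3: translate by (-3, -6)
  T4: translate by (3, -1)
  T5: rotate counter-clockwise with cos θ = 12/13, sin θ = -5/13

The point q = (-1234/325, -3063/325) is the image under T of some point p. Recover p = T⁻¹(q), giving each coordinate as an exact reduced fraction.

p = (-3, 1)

T1 = [-1 0 0; 0 1 0; 0 0 1]
T2·T1 = [7/25 24/25 0; 24/25 -7/25 0; 0 0 1]
T3·…·T1 = [7/25 24/25 -3; 24/25 -7/25 -6; 0 0 1]
T4·…·T1 = [7/25 24/25 0; 24/25 -7/25 -7; 0 0 1]
T5·…·T1 = [204/325 253/325 -35/13; 253/325 -204/325 -84/13; 0 0 1]
det M = -1; M⁻¹ = [204/325 253/325 168/25; 253/325 -204/325 -49/25; 0 0 1]
M⁻¹ · (-1234/325, -3063/325)ᵀ = (-3, 1)ᵀ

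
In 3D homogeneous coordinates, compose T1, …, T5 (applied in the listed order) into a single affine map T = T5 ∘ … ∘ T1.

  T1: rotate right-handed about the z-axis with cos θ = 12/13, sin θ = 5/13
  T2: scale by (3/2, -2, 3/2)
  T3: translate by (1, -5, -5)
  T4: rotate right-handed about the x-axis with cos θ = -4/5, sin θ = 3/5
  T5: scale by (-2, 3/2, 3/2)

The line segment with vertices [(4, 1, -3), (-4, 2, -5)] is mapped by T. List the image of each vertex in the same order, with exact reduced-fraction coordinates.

image vertices: (-155/13, 5319/260, 321/130), (148/13, 4677/260, 1293/130)

T1 rotate right-handed about the z-axis with cos θ = 12/13, sin θ = 5/13: (4, 1, -3) → (43/13, 32/13, -3); (-4, 2, -5) → (-58/13, 4/13, -5)
T2 scale by (3/2, -2, 3/2): (43/13, 32/13, -3) → (129/26, -64/13, -9/2); (-58/13, 4/13, -5) → (-87/13, -8/13, -15/2)
T3 translate by (1, -5, -5): (129/26, -64/13, -9/2) → (155/26, -129/13, -19/2); (-87/13, -8/13, -15/2) → (-74/13, -73/13, -25/2)
T4 rotate right-handed about the x-axis with cos θ = -4/5, sin θ = 3/5: (155/26, -129/13, -19/2) → (155/26, 1773/130, 107/65); (-74/13, -73/13, -25/2) → (-74/13, 1559/130, 431/65)
T5 scale by (-2, 3/2, 3/2): (155/26, 1773/130, 107/65) → (-155/13, 5319/260, 321/130); (-74/13, 1559/130, 431/65) → (148/13, 4677/260, 1293/130)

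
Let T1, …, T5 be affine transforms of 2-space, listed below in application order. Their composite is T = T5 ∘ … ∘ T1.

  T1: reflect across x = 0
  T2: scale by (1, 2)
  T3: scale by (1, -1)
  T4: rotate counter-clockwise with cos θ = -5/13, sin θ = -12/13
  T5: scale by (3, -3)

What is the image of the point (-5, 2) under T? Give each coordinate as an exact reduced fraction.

T(p) = (-219/13, 120/13)

T1 reflect across x = 0: (-5, 2) → (5, 2)
T2 scale by (1, 2): (5, 2) → (5, 4)
T3 scale by (1, -1): (5, 4) → (5, -4)
T4 rotate counter-clockwise with cos θ = -5/13, sin θ = -12/13: (5, -4) → (-73/13, -40/13)
T5 scale by (3, -3): (-73/13, -40/13) → (-219/13, 120/13)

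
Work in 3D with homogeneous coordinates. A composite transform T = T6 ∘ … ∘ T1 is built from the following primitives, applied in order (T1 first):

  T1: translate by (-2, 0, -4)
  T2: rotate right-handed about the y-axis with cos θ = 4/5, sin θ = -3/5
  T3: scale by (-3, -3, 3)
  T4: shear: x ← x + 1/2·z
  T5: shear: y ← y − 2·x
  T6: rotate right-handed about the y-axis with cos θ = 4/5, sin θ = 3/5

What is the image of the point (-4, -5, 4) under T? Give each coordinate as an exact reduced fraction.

T(p) = (18/25, -3, -351/25)

T1 translate by (-2, 0, -4): (-4, -5, 4) → (-6, -5, 0)
T2 rotate right-handed about the y-axis with cos θ = 4/5, sin θ = -3/5: (-6, -5, 0) → (-24/5, -5, -18/5)
T3 scale by (-3, -3, 3): (-24/5, -5, -18/5) → (72/5, 15, -54/5)
T4 shear: x ← x + 1/2·z: (72/5, 15, -54/5) → (9, 15, -54/5)
T5 shear: y ← y − 2·x: (9, 15, -54/5) → (9, -3, -54/5)
T6 rotate right-handed about the y-axis with cos θ = 4/5, sin θ = 3/5: (9, -3, -54/5) → (18/25, -3, -351/25)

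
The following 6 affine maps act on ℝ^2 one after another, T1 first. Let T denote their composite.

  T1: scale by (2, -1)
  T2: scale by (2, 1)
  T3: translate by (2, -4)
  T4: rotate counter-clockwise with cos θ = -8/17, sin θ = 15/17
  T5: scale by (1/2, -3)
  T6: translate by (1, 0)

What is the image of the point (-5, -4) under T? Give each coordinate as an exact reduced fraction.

T1 scale by (2, -1): (-5, -4) → (-10, 4)
T2 scale by (2, 1): (-10, 4) → (-20, 4)
T3 translate by (2, -4): (-20, 4) → (-18, 0)
T4 rotate counter-clockwise with cos θ = -8/17, sin θ = 15/17: (-18, 0) → (144/17, -270/17)
T5 scale by (1/2, -3): (144/17, -270/17) → (72/17, 810/17)
T6 translate by (1, 0): (72/17, 810/17) → (89/17, 810/17)

T(p) = (89/17, 810/17)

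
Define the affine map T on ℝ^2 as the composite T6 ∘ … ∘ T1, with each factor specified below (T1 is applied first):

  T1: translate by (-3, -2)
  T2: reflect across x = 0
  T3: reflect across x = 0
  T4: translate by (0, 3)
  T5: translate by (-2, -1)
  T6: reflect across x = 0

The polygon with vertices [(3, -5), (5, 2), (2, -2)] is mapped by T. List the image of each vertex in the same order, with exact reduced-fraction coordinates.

image vertices: (2, -5), (0, 2), (3, -2)

T1 translate by (-3, -2): (3, -5) → (0, -7); (5, 2) → (2, 0); (2, -2) → (-1, -4)
T2 reflect across x = 0: (0, -7) → (0, -7); (2, 0) → (-2, 0); (-1, -4) → (1, -4)
T3 reflect across x = 0: (0, -7) → (0, -7); (-2, 0) → (2, 0); (1, -4) → (-1, -4)
T4 translate by (0, 3): (0, -7) → (0, -4); (2, 0) → (2, 3); (-1, -4) → (-1, -1)
T5 translate by (-2, -1): (0, -4) → (-2, -5); (2, 3) → (0, 2); (-1, -1) → (-3, -2)
T6 reflect across x = 0: (-2, -5) → (2, -5); (0, 2) → (0, 2); (-3, -2) → (3, -2)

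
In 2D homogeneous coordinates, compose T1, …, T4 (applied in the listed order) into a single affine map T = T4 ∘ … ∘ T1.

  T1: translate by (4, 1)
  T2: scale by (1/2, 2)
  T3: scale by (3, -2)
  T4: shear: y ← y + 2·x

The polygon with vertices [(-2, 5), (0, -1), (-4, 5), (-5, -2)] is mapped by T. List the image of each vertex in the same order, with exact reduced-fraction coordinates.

image vertices: (3, -18), (6, 12), (0, -24), (-3/2, 1)

T1 translate by (4, 1): (-2, 5) → (2, 6); (0, -1) → (4, 0); (-4, 5) → (0, 6); (-5, -2) → (-1, -1)
T2 scale by (1/2, 2): (2, 6) → (1, 12); (4, 0) → (2, 0); (0, 6) → (0, 12); (-1, -1) → (-1/2, -2)
T3 scale by (3, -2): (1, 12) → (3, -24); (2, 0) → (6, 0); (0, 12) → (0, -24); (-1/2, -2) → (-3/2, 4)
T4 shear: y ← y + 2·x: (3, -24) → (3, -18); (6, 0) → (6, 12); (0, -24) → (0, -24); (-3/2, 4) → (-3/2, 1)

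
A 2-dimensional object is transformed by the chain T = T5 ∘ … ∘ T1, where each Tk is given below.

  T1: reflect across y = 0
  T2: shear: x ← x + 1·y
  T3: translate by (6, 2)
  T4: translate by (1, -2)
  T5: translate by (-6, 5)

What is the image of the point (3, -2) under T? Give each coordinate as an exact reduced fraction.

T(p) = (6, 7)

T1 reflect across y = 0: (3, -2) → (3, 2)
T2 shear: x ← x + 1·y: (3, 2) → (5, 2)
T3 translate by (6, 2): (5, 2) → (11, 4)
T4 translate by (1, -2): (11, 4) → (12, 2)
T5 translate by (-6, 5): (12, 2) → (6, 7)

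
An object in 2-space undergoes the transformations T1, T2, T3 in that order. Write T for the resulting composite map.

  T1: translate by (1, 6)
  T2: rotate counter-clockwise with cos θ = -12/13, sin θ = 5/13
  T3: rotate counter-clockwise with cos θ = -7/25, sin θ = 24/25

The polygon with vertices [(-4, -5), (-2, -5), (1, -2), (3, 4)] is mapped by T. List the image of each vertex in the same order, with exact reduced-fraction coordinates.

T1 translate by (1, 6): (-4, -5) → (-3, 1); (-2, -5) → (-1, 1); (1, -2) → (2, 4); (3, 4) → (4, 10)
T2 rotate counter-clockwise with cos θ = -12/13, sin θ = 5/13: (-3, 1) → (31/13, -27/13); (-1, 1) → (7/13, -17/13); (2, 4) → (-44/13, -38/13); (4, 10) → (-98/13, -100/13)
T3 rotate counter-clockwise with cos θ = -7/25, sin θ = 24/25: (31/13, -27/13) → (431/325, 933/325); (7/13, -17/13) → (359/325, 287/325); (-44/13, -38/13) → (244/65, -158/65); (-98/13, -100/13) → (3086/325, -1652/325)

image vertices: (431/325, 933/325), (359/325, 287/325), (244/65, -158/65), (3086/325, -1652/325)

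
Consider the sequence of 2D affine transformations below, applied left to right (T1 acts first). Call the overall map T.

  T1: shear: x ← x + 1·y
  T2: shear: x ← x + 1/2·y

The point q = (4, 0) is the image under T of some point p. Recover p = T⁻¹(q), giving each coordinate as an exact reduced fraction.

T1 = [1 1 0; 0 1 0; 0 0 1]
T2·T1 = [1 3/2 0; 0 1 0; 0 0 1]
det M = 1; M⁻¹ = [1 -3/2 0; 0 1 0; 0 0 1]
M⁻¹ · (4, 0)ᵀ = (4, 0)ᵀ

p = (4, 0)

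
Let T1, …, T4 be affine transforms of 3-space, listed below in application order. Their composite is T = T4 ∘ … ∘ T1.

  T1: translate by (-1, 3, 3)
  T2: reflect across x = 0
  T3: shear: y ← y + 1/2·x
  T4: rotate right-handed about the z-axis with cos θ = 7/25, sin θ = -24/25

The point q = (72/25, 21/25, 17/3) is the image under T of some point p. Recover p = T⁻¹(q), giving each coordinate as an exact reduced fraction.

T1 = [1 0 0 -1; 0 1 0 3; 0 0 1 3; 0 0 0 1]
T2·T1 = [-1 0 0 1; 0 1 0 3; 0 0 1 3; 0 0 0 1]
T3·…·T1 = [-1 0 0 1; -1/2 1 0 7/2; 0 0 1 3; 0 0 0 1]
T4·…·T1 = [-19/25 24/25 0 91/25; 41/50 7/25 0 1/50; 0 0 1 3; 0 0 0 1]
det M = -1; M⁻¹ = [-7/25 24/25 0 1; 41/50 19/25 0 -3; 0 0 1 -3; 0 0 0 1]
M⁻¹ · (72/25, 21/25, 17/3)ᵀ = (1, 0, 8/3)ᵀ

p = (1, 0, 8/3)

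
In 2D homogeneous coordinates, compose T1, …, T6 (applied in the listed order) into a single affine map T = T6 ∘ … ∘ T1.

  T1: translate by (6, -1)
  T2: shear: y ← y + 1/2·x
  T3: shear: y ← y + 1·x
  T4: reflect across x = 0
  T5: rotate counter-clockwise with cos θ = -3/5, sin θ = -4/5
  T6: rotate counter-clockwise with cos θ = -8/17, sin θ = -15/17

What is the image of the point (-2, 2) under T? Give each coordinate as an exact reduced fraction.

T(p) = (-79/17, -112/17)

T1 translate by (6, -1): (-2, 2) → (4, 1)
T2 shear: y ← y + 1/2·x: (4, 1) → (4, 3)
T3 shear: y ← y + 1·x: (4, 3) → (4, 7)
T4 reflect across x = 0: (4, 7) → (-4, 7)
T5 rotate counter-clockwise with cos θ = -3/5, sin θ = -4/5: (-4, 7) → (8, -1)
T6 rotate counter-clockwise with cos θ = -8/17, sin θ = -15/17: (8, -1) → (-79/17, -112/17)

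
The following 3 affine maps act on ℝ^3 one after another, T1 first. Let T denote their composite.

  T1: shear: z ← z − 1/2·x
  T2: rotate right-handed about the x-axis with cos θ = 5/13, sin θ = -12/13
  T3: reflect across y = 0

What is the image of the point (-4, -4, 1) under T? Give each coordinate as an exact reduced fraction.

T(p) = (-4, -16/13, 63/13)

T1 shear: z ← z − 1/2·x: (-4, -4, 1) → (-4, -4, 3)
T2 rotate right-handed about the x-axis with cos θ = 5/13, sin θ = -12/13: (-4, -4, 3) → (-4, 16/13, 63/13)
T3 reflect across y = 0: (-4, 16/13, 63/13) → (-4, -16/13, 63/13)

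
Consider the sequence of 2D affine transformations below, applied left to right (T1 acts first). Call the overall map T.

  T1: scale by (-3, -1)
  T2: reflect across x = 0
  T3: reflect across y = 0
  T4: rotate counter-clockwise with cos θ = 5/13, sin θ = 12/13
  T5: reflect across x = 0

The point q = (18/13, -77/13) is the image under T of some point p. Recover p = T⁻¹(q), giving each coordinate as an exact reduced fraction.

T1 = [-3 0 0; 0 -1 0; 0 0 1]
T2·T1 = [3 0 0; 0 -1 0; 0 0 1]
T3·…·T1 = [3 0 0; 0 1 0; 0 0 1]
T4·…·T1 = [15/13 -12/13 0; 36/13 5/13 0; 0 0 1]
T5·…·T1 = [-15/13 12/13 0; 36/13 5/13 0; 0 0 1]
det M = -3; M⁻¹ = [-5/39 4/13 0; 12/13 5/13 0; 0 0 1]
M⁻¹ · (18/13, -77/13)ᵀ = (-2, -1)ᵀ

p = (-2, -1)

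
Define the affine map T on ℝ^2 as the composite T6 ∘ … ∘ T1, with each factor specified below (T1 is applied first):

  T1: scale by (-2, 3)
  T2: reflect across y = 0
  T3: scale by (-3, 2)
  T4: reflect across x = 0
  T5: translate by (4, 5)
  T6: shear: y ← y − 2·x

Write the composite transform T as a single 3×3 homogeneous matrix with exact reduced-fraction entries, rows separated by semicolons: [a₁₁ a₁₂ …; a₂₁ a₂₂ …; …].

T1 = [-2 0 0; 0 3 0; 0 0 1]
T2·T1 = [-2 0 0; 0 -3 0; 0 0 1]
T3·…·T1 = [6 0 0; 0 -6 0; 0 0 1]
T4·…·T1 = [-6 0 0; 0 -6 0; 0 0 1]
T5·…·T1 = [-6 0 4; 0 -6 5; 0 0 1]
T6·…·T1 = [-6 0 4; 12 -6 -3; 0 0 1]

T = [-6 0 4; 12 -6 -3; 0 0 1]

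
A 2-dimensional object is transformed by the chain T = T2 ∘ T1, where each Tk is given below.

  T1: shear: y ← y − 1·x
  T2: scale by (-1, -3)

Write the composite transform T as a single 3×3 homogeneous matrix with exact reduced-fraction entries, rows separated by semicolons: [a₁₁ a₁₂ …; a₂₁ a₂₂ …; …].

T = [-1 0 0; 3 -3 0; 0 0 1]

T1 = [1 0 0; -1 1 0; 0 0 1]
T2·T1 = [-1 0 0; 3 -3 0; 0 0 1]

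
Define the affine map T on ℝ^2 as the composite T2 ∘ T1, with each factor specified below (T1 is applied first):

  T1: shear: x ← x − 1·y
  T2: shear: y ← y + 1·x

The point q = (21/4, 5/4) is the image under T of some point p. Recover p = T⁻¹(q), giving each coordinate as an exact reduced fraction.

T1 = [1 -1 0; 0 1 0; 0 0 1]
T2·T1 = [1 -1 0; 1 0 0; 0 0 1]
det M = 1; M⁻¹ = [0 1 0; -1 1 0; 0 0 1]
M⁻¹ · (21/4, 5/4)ᵀ = (5/4, -4)ᵀ

p = (5/4, -4)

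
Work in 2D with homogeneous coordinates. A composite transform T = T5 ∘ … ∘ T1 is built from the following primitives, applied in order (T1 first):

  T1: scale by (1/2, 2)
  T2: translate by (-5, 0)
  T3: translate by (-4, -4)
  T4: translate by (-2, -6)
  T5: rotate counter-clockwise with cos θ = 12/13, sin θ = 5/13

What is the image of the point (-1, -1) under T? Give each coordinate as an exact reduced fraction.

T(p) = (-6, -31/2)

T1 scale by (1/2, 2): (-1, -1) → (-1/2, -2)
T2 translate by (-5, 0): (-1/2, -2) → (-11/2, -2)
T3 translate by (-4, -4): (-11/2, -2) → (-19/2, -6)
T4 translate by (-2, -6): (-19/2, -6) → (-23/2, -12)
T5 rotate counter-clockwise with cos θ = 12/13, sin θ = 5/13: (-23/2, -12) → (-6, -31/2)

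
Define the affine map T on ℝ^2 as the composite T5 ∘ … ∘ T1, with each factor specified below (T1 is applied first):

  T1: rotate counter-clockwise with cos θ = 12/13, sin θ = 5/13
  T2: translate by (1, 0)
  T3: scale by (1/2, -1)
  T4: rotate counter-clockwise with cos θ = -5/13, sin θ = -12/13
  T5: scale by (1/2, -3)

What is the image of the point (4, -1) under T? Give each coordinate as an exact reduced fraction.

T(p) = (-261/338, 1068/169)

T1 rotate counter-clockwise with cos θ = 12/13, sin θ = 5/13: (4, -1) → (53/13, 8/13)
T2 translate by (1, 0): (53/13, 8/13) → (66/13, 8/13)
T3 scale by (1/2, -1): (66/13, 8/13) → (33/13, -8/13)
T4 rotate counter-clockwise with cos θ = -5/13, sin θ = -12/13: (33/13, -8/13) → (-261/169, -356/169)
T5 scale by (1/2, -3): (-261/169, -356/169) → (-261/338, 1068/169)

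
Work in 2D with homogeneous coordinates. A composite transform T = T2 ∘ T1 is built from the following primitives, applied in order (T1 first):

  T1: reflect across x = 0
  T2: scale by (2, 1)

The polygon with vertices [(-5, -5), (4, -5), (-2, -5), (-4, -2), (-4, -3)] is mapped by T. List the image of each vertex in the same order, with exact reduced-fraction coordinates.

image vertices: (10, -5), (-8, -5), (4, -5), (8, -2), (8, -3)

T1 reflect across x = 0: (-5, -5) → (5, -5); (4, -5) → (-4, -5); (-2, -5) → (2, -5); (-4, -2) → (4, -2); (-4, -3) → (4, -3)
T2 scale by (2, 1): (5, -5) → (10, -5); (-4, -5) → (-8, -5); (2, -5) → (4, -5); (4, -2) → (8, -2); (4, -3) → (8, -3)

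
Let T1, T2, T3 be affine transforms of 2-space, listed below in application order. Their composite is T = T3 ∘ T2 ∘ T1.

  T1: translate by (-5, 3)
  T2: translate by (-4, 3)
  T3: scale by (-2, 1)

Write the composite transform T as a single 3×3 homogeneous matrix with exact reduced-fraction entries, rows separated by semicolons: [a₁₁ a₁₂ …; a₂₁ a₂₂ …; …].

T = [-2 0 18; 0 1 6; 0 0 1]

T1 = [1 0 -5; 0 1 3; 0 0 1]
T2·T1 = [1 0 -9; 0 1 6; 0 0 1]
T3·…·T1 = [-2 0 18; 0 1 6; 0 0 1]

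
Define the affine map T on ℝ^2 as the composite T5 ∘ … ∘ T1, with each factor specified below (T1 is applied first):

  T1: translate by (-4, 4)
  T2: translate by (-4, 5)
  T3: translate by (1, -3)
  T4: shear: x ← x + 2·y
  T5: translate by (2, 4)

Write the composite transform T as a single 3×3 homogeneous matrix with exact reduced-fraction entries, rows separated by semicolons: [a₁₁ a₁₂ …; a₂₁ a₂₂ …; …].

T1 = [1 0 -4; 0 1 4; 0 0 1]
T2·T1 = [1 0 -8; 0 1 9; 0 0 1]
T3·…·T1 = [1 0 -7; 0 1 6; 0 0 1]
T4·…·T1 = [1 2 5; 0 1 6; 0 0 1]
T5·…·T1 = [1 2 7; 0 1 10; 0 0 1]

T = [1 2 7; 0 1 10; 0 0 1]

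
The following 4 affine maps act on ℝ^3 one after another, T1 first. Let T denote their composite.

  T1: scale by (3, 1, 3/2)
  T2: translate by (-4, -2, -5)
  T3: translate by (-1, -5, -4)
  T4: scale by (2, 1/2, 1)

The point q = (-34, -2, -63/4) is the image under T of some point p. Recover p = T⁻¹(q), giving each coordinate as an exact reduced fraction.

T1 = [3 0 0 0; 0 1 0 0; 0 0 3/2 0; 0 0 0 1]
T2·T1 = [3 0 0 -4; 0 1 0 -2; 0 0 3/2 -5; 0 0 0 1]
T3·…·T1 = [3 0 0 -5; 0 1 0 -7; 0 0 3/2 -9; 0 0 0 1]
T4·…·T1 = [6 0 0 -10; 0 1/2 0 -7/2; 0 0 3/2 -9; 0 0 0 1]
det M = 9/2; M⁻¹ = [1/6 0 0 5/3; 0 2 0 7; 0 0 2/3 6; 0 0 0 1]
M⁻¹ · (-34, -2, -63/4)ᵀ = (-4, 3, -9/2)ᵀ

p = (-4, 3, -9/2)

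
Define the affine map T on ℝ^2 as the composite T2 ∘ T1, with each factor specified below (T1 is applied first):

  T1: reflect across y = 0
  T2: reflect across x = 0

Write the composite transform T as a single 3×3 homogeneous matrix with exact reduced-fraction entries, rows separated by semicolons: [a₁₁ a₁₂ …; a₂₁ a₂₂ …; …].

T = [-1 0 0; 0 -1 0; 0 0 1]

T1 = [1 0 0; 0 -1 0; 0 0 1]
T2·T1 = [-1 0 0; 0 -1 0; 0 0 1]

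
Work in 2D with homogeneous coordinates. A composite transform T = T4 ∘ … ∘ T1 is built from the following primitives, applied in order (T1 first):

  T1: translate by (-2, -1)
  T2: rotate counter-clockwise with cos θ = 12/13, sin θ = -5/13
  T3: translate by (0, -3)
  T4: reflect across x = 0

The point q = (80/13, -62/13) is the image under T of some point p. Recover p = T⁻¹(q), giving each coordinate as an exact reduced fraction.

T1 = [1 0 -2; 0 1 -1; 0 0 1]
T2·T1 = [12/13 5/13 -29/13; -5/13 12/13 -2/13; 0 0 1]
T3·…·T1 = [12/13 5/13 -29/13; -5/13 12/13 -41/13; 0 0 1]
T4·…·T1 = [-12/13 -5/13 29/13; -5/13 12/13 -41/13; 0 0 1]
det M = -1; M⁻¹ = [-12/13 -5/13 11/13; -5/13 12/13 49/13; 0 0 1]
M⁻¹ · (80/13, -62/13)ᵀ = (-3, -3)ᵀ

p = (-3, -3)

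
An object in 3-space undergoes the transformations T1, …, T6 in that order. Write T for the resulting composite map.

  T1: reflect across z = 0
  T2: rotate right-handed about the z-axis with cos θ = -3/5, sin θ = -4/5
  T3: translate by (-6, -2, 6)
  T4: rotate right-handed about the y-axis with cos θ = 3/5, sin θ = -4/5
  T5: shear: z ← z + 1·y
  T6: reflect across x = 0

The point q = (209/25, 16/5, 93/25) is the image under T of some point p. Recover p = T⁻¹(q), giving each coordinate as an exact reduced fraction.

T1 = [1 0 0 0; 0 1 0 0; 0 0 -1 0; 0 0 0 1]
T2·T1 = [-3/5 4/5 0 0; -4/5 -3/5 0 0; 0 0 -1 0; 0 0 0 1]
T3·…·T1 = [-3/5 4/5 0 -6; -4/5 -3/5 0 -2; 0 0 -1 6; 0 0 0 1]
T4·…·T1 = [-9/25 12/25 4/5 -42/5; -4/5 -3/5 0 -2; -12/25 16/25 -3/5 -6/5; 0 0 0 1]
T5·…·T1 = [-9/25 12/25 4/5 -42/5; -4/5 -3/5 0 -2; -32/25 1/25 -3/5 -16/5; 0 0 0 1]
T6·…·T1 = [9/25 -12/25 -4/5 42/5; -4/5 -3/5 0 -2; -32/25 1/25 -3/5 -16/5; 0 0 0 1]
det M = 1; M⁻¹ = [9/25 -8/25 -12/25 -26/5; -12/25 -31/25 16/25 18/5; -4/5 3/5 -3/5 6; 0 0 0 1]
M⁻¹ · (209/25, 16/5, 93/25)ᵀ = (-5, -2, -1)ᵀ

p = (-5, -2, -1)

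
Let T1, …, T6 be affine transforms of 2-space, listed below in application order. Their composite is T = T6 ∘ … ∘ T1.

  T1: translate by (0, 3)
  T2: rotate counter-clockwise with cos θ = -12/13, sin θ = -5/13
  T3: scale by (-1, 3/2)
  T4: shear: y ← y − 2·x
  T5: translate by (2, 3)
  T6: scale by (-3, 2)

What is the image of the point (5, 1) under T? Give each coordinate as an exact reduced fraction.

T(p) = (-198/13, -301/13)

T1 translate by (0, 3): (5, 1) → (5, 4)
T2 rotate counter-clockwise with cos θ = -12/13, sin θ = -5/13: (5, 4) → (-40/13, -73/13)
T3 scale by (-1, 3/2): (-40/13, -73/13) → (40/13, -219/26)
T4 shear: y ← y − 2·x: (40/13, -219/26) → (40/13, -379/26)
T5 translate by (2, 3): (40/13, -379/26) → (66/13, -301/26)
T6 scale by (-3, 2): (66/13, -301/26) → (-198/13, -301/13)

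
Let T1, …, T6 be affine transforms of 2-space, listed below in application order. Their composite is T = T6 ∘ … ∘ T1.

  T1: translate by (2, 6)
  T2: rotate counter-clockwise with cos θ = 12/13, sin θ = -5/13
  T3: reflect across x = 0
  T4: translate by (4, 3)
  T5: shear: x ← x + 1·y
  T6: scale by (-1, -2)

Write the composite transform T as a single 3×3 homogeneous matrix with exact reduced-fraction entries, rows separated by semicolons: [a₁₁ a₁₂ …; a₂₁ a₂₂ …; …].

T = [17/13 -7/13 -99/13; 10/13 -24/13 -202/13; 0 0 1]

T1 = [1 0 2; 0 1 6; 0 0 1]
T2·T1 = [12/13 5/13 54/13; -5/13 12/13 62/13; 0 0 1]
T3·…·T1 = [-12/13 -5/13 -54/13; -5/13 12/13 62/13; 0 0 1]
T4·…·T1 = [-12/13 -5/13 -2/13; -5/13 12/13 101/13; 0 0 1]
T5·…·T1 = [-17/13 7/13 99/13; -5/13 12/13 101/13; 0 0 1]
T6·…·T1 = [17/13 -7/13 -99/13; 10/13 -24/13 -202/13; 0 0 1]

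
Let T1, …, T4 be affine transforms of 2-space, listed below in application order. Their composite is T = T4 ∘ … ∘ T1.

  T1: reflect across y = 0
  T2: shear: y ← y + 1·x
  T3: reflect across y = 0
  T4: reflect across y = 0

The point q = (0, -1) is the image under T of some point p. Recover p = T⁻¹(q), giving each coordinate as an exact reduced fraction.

T1 = [1 0 0; 0 -1 0; 0 0 1]
T2·T1 = [1 0 0; 1 -1 0; 0 0 1]
T3·…·T1 = [1 0 0; -1 1 0; 0 0 1]
T4·…·T1 = [1 0 0; 1 -1 0; 0 0 1]
det M = -1; M⁻¹ = [1 0 0; 1 -1 0; 0 0 1]
M⁻¹ · (0, -1)ᵀ = (0, 1)ᵀ

p = (0, 1)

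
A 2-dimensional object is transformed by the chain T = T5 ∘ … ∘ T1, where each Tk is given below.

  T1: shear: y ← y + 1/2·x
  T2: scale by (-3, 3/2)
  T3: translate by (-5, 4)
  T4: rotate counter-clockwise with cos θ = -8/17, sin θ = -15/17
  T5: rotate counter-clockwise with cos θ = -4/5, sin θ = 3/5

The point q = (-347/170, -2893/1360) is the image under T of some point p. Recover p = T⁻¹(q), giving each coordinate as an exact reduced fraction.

T1 = [1 0 0; 1/2 1 0; 0 0 1]
T2·T1 = [-3 0 0; 3/4 3/2 0; 0 0 1]
T3·…·T1 = [-3 0 -5; 3/4 3/2 4; 0 0 1]
T4·…·T1 = [141/68 45/34 100/17; 39/17 -12/17 43/17; 0 0 1]
T5·…·T1 = [-258/85 -54/85 -529/85; -201/340 231/170 128/85; 0 0 1]
det M = -9/2; M⁻¹ = [-77/255 -12/85 -5/3; -67/510 172/255 -11/6; 0 0 1]
M⁻¹ · (-347/170, -2893/1360)ᵀ = (-3/4, -3)ᵀ

p = (-3/4, -3)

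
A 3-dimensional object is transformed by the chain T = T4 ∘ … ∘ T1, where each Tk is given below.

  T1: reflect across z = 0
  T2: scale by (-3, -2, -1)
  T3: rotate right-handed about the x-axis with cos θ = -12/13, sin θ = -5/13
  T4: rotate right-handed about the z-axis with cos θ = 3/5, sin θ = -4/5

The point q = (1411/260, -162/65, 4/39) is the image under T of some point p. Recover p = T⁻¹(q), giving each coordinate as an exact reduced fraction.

p = (-7/4, 4/3, 1)

T1 = [1 0 0 0; 0 1 0 0; 0 0 -1 0; 0 0 0 1]
T2·T1 = [-3 0 0 0; 0 -2 0 0; 0 0 1 0; 0 0 0 1]
T3·…·T1 = [-3 0 0 0; 0 24/13 5/13 0; 0 10/13 -12/13 0; 0 0 0 1]
T4·…·T1 = [-9/5 96/65 4/13 0; 12/5 72/65 3/13 0; 0 10/13 -12/13 0; 0 0 0 1]
det M = 6; M⁻¹ = [-1/5 4/15 0 0; 24/65 18/65 5/26 0; 4/13 3/13 -12/13 0; 0 0 0 1]
M⁻¹ · (1411/260, -162/65, 4/39)ᵀ = (-7/4, 4/3, 1)ᵀ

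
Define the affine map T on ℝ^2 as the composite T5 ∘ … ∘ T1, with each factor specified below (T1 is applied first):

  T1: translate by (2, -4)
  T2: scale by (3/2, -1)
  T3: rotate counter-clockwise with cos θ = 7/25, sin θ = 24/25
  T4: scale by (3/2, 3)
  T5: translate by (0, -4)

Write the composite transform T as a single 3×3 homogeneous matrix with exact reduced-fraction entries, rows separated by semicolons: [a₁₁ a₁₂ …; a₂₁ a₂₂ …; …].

T1 = [1 0 2; 0 1 -4; 0 0 1]
T2·T1 = [3/2 0 3; 0 -1 4; 0 0 1]
T3·…·T1 = [21/50 24/25 -3; 36/25 -7/25 4; 0 0 1]
T4·…·T1 = [63/100 36/25 -9/2; 108/25 -21/25 12; 0 0 1]
T5·…·T1 = [63/100 36/25 -9/2; 108/25 -21/25 8; 0 0 1]

T = [63/100 36/25 -9/2; 108/25 -21/25 8; 0 0 1]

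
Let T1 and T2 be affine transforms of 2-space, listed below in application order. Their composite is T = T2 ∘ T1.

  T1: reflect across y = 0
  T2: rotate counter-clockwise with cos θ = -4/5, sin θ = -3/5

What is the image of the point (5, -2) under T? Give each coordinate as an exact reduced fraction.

T1 reflect across y = 0: (5, -2) → (5, 2)
T2 rotate counter-clockwise with cos θ = -4/5, sin θ = -3/5: (5, 2) → (-14/5, -23/5)

T(p) = (-14/5, -23/5)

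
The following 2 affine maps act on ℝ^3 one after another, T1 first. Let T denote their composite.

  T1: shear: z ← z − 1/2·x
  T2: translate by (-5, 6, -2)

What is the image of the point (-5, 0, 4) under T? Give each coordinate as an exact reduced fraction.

T(p) = (-10, 6, 9/2)

T1 shear: z ← z − 1/2·x: (-5, 0, 4) → (-5, 0, 13/2)
T2 translate by (-5, 6, -2): (-5, 0, 13/2) → (-10, 6, 9/2)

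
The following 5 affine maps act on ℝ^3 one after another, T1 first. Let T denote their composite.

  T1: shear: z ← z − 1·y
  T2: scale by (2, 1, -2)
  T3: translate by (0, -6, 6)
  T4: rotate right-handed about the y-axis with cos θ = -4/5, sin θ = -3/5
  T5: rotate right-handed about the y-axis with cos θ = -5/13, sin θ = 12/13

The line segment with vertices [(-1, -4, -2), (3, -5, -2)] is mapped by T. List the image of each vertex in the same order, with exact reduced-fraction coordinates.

T1 shear: z ← z − 1·y: (-1, -4, -2) → (-1, -4, 2); (3, -5, -2) → (3, -5, 3)
T2 scale by (2, 1, -2): (-1, -4, 2) → (-2, -4, -4); (3, -5, 3) → (6, -5, -6)
T3 translate by (0, -6, 6): (-2, -4, -4) → (-2, -10, 2); (6, -5, -6) → (6, -11, 0)
T4 rotate right-handed about the y-axis with cos θ = -4/5, sin θ = -3/5: (-2, -10, 2) → (2/5, -10, -14/5); (6, -11, 0) → (-24/5, -11, 18/5)
T5 rotate right-handed about the y-axis with cos θ = -5/13, sin θ = 12/13: (2/5, -10, -14/5) → (-178/65, -10, 46/65); (-24/5, -11, 18/5) → (336/65, -11, 198/65)

image vertices: (-178/65, -10, 46/65), (336/65, -11, 198/65)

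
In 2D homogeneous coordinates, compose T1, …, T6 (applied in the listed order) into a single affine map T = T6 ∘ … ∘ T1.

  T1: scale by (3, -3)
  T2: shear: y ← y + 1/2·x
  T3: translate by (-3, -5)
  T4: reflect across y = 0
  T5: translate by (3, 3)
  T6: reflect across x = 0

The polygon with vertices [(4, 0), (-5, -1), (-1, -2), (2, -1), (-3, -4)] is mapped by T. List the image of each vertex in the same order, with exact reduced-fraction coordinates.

image vertices: (-12, 2), (15, 25/2), (3, 7/2), (-6, 2), (9, 1/2)

T1 scale by (3, -3): (4, 0) → (12, 0); (-5, -1) → (-15, 3); (-1, -2) → (-3, 6); (2, -1) → (6, 3); (-3, -4) → (-9, 12)
T2 shear: y ← y + 1/2·x: (12, 0) → (12, 6); (-15, 3) → (-15, -9/2); (-3, 6) → (-3, 9/2); (6, 3) → (6, 6); (-9, 12) → (-9, 15/2)
T3 translate by (-3, -5): (12, 6) → (9, 1); (-15, -9/2) → (-18, -19/2); (-3, 9/2) → (-6, -1/2); (6, 6) → (3, 1); (-9, 15/2) → (-12, 5/2)
T4 reflect across y = 0: (9, 1) → (9, -1); (-18, -19/2) → (-18, 19/2); (-6, -1/2) → (-6, 1/2); (3, 1) → (3, -1); (-12, 5/2) → (-12, -5/2)
T5 translate by (3, 3): (9, -1) → (12, 2); (-18, 19/2) → (-15, 25/2); (-6, 1/2) → (-3, 7/2); (3, -1) → (6, 2); (-12, -5/2) → (-9, 1/2)
T6 reflect across x = 0: (12, 2) → (-12, 2); (-15, 25/2) → (15, 25/2); (-3, 7/2) → (3, 7/2); (6, 2) → (-6, 2); (-9, 1/2) → (9, 1/2)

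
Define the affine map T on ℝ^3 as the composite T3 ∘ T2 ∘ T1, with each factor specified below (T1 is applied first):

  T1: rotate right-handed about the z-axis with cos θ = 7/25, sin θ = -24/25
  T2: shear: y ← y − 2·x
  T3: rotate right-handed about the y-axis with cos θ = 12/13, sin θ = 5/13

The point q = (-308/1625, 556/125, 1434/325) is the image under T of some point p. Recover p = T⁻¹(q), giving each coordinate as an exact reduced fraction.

p = (-6/5, -8/5, 4)

T1 = [7/25 24/25 0 0; -24/25 7/25 0 0; 0 0 1 0; 0 0 0 1]
T2·T1 = [7/25 24/25 0 0; -38/25 -41/25 0 0; 0 0 1 0; 0 0 0 1]
T3·…·T1 = [84/325 288/325 5/13 0; -38/25 -41/25 0 0; -7/65 -24/65 12/13 0; 0 0 0 1]
det M = 1; M⁻¹ = [-492/325 -24/25 41/65 0; 456/325 7/25 -38/65 0; 5/13 0 12/13 0; 0 0 0 1]
M⁻¹ · (-308/1625, 556/125, 1434/325)ᵀ = (-6/5, -8/5, 4)ᵀ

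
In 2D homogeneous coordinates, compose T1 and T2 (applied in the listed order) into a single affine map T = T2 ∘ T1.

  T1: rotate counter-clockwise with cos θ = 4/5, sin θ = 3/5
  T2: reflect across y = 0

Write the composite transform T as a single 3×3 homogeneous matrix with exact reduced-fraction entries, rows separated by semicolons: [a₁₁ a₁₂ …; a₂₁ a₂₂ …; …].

T1 = [4/5 -3/5 0; 3/5 4/5 0; 0 0 1]
T2·T1 = [4/5 -3/5 0; -3/5 -4/5 0; 0 0 1]

T = [4/5 -3/5 0; -3/5 -4/5 0; 0 0 1]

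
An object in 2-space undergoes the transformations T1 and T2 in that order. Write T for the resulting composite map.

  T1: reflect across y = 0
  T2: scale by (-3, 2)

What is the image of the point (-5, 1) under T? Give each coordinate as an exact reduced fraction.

T(p) = (15, -2)

T1 reflect across y = 0: (-5, 1) → (-5, -1)
T2 scale by (-3, 2): (-5, -1) → (15, -2)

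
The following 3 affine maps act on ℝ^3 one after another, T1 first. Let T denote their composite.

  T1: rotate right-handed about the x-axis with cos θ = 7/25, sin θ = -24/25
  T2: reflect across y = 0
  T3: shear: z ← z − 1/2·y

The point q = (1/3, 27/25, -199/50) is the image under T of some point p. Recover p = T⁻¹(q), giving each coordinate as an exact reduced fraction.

T1 = [1 0 0 0; 0 7/25 24/25 0; 0 -24/25 7/25 0; 0 0 0 1]
T2·T1 = [1 0 0 0; 0 -7/25 -24/25 0; 0 -24/25 7/25 0; 0 0 0 1]
T3·…·T1 = [1 0 0 0; 0 -7/25 -24/25 0; 0 -41/50 19/25 0; 0 0 0 1]
det M = -1; M⁻¹ = [1 0 0 0; 0 -19/25 -24/25 0; 0 -41/50 7/25 0; 0 0 0 1]
M⁻¹ · (1/3, 27/25, -199/50)ᵀ = (1/3, 3, -2)ᵀ

p = (1/3, 3, -2)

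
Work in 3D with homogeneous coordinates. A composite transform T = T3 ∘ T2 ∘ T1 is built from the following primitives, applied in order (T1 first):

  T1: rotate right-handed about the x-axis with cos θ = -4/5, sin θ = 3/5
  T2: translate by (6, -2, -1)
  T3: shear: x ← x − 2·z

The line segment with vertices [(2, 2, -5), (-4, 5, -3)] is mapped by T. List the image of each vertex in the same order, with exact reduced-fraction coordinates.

image vertices: (-2/5, -3/5, 21/5), (-34/5, -21/5, 22/5)

T1 rotate right-handed about the x-axis with cos θ = -4/5, sin θ = 3/5: (2, 2, -5) → (2, 7/5, 26/5); (-4, 5, -3) → (-4, -11/5, 27/5)
T2 translate by (6, -2, -1): (2, 7/5, 26/5) → (8, -3/5, 21/5); (-4, -11/5, 27/5) → (2, -21/5, 22/5)
T3 shear: x ← x − 2·z: (8, -3/5, 21/5) → (-2/5, -3/5, 21/5); (2, -21/5, 22/5) → (-34/5, -21/5, 22/5)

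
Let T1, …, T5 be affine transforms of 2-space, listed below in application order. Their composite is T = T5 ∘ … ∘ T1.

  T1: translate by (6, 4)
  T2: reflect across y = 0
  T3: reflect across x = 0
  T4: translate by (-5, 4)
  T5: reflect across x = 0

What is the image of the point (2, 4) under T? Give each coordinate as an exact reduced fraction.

T1 translate by (6, 4): (2, 4) → (8, 8)
T2 reflect across y = 0: (8, 8) → (8, -8)
T3 reflect across x = 0: (8, -8) → (-8, -8)
T4 translate by (-5, 4): (-8, -8) → (-13, -4)
T5 reflect across x = 0: (-13, -4) → (13, -4)

T(p) = (13, -4)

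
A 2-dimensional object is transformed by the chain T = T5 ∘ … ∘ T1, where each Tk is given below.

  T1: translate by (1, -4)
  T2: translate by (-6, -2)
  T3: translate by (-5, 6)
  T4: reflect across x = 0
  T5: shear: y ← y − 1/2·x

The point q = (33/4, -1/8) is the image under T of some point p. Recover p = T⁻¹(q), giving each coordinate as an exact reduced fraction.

p = (7/4, 4)

T1 = [1 0 1; 0 1 -4; 0 0 1]
T2·T1 = [1 0 -5; 0 1 -6; 0 0 1]
T3·…·T1 = [1 0 -10; 0 1 0; 0 0 1]
T4·…·T1 = [-1 0 10; 0 1 0; 0 0 1]
T5·…·T1 = [-1 0 10; 1/2 1 -5; 0 0 1]
det M = -1; M⁻¹ = [-1 0 10; 1/2 1 0; 0 0 1]
M⁻¹ · (33/4, -1/8)ᵀ = (7/4, 4)ᵀ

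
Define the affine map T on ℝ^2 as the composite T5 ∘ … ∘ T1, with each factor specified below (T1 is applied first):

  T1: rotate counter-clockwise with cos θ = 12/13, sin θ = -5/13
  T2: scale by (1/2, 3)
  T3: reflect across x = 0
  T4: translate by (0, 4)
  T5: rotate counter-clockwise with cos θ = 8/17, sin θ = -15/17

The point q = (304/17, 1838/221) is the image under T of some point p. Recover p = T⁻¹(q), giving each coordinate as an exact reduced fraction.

p = (-4, 4)

T1 = [12/13 5/13 0; -5/13 12/13 0; 0 0 1]
T2·T1 = [6/13 5/26 0; -15/13 36/13 0; 0 0 1]
T3·…·T1 = [-6/13 -5/26 0; -15/13 36/13 0; 0 0 1]
T4·…·T1 = [-6/13 -5/26 0; -15/13 36/13 4; 0 0 1]
T5·…·T1 = [-21/17 40/17 60/17; -30/221 651/442 32/17; 0 0 1]
det M = -3/2; M⁻¹ = [-217/221 80/51 20/39; -20/221 14/17 -16/13; 0 0 1]
M⁻¹ · (304/17, 1838/221)ᵀ = (-4, 4)ᵀ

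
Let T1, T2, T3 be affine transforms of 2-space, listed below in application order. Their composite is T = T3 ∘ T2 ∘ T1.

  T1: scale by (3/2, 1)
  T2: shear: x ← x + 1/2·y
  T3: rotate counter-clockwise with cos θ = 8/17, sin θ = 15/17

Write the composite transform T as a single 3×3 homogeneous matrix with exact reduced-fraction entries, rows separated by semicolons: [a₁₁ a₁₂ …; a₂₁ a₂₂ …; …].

T1 = [3/2 0 0; 0 1 0; 0 0 1]
T2·T1 = [3/2 1/2 0; 0 1 0; 0 0 1]
T3·…·T1 = [12/17 -11/17 0; 45/34 31/34 0; 0 0 1]

T = [12/17 -11/17 0; 45/34 31/34 0; 0 0 1]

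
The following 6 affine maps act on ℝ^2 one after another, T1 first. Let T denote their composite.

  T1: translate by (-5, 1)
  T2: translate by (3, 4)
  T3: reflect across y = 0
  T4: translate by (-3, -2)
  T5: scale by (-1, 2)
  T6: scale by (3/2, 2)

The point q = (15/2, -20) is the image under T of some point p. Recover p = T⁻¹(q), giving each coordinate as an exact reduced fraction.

p = (0, -2)

T1 = [1 0 -5; 0 1 1; 0 0 1]
T2·T1 = [1 0 -2; 0 1 5; 0 0 1]
T3·…·T1 = [1 0 -2; 0 -1 -5; 0 0 1]
T4·…·T1 = [1 0 -5; 0 -1 -7; 0 0 1]
T5·…·T1 = [-1 0 5; 0 -2 -14; 0 0 1]
T6·…·T1 = [-3/2 0 15/2; 0 -4 -28; 0 0 1]
det M = 6; M⁻¹ = [-2/3 0 5; 0 -1/4 -7; 0 0 1]
M⁻¹ · (15/2, -20)ᵀ = (0, -2)ᵀ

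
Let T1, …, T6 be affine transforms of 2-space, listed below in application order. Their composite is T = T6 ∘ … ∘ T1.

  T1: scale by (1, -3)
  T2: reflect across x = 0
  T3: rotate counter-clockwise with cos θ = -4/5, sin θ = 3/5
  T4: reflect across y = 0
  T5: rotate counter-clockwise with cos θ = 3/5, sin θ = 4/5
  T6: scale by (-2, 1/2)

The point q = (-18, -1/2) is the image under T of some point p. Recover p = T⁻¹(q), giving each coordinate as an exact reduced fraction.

p = (-1, 3)

T1 = [1 0 0; 0 -3 0; 0 0 1]
T2·T1 = [-1 0 0; 0 -3 0; 0 0 1]
T3·…·T1 = [4/5 9/5 0; -3/5 12/5 0; 0 0 1]
T4·…·T1 = [4/5 9/5 0; 3/5 -12/5 0; 0 0 1]
T5·…·T1 = [0 3 0; 1 0 0; 0 0 1]
T6·…·T1 = [0 -6 0; 1/2 0 0; 0 0 1]
det M = 3; M⁻¹ = [0 2 0; -1/6 0 0; 0 0 1]
M⁻¹ · (-18, -1/2)ᵀ = (-1, 3)ᵀ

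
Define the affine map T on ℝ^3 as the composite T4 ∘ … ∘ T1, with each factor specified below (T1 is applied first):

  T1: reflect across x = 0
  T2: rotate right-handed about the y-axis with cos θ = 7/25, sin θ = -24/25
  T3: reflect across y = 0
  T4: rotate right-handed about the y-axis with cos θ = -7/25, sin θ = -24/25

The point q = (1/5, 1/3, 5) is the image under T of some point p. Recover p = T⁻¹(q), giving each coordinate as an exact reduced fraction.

T1 = [-1 0 0 0; 0 1 0 0; 0 0 1 0; 0 0 0 1]
T2·T1 = [-7/25 0 -24/25 0; 0 1 0 0; -24/25 0 7/25 0; 0 0 0 1]
T3·…·T1 = [-7/25 0 -24/25 0; 0 -1 0 0; -24/25 0 7/25 0; 0 0 0 1]
T4·…·T1 = [1 0 0 0; 0 -1 0 0; 0 0 -1 0; 0 0 0 1]
det M = 1; M⁻¹ = [1 0 0 0; 0 -1 0 0; 0 0 -1 0; 0 0 0 1]
M⁻¹ · (1/5, 1/3, 5)ᵀ = (1/5, -1/3, -5)ᵀ

p = (1/5, -1/3, -5)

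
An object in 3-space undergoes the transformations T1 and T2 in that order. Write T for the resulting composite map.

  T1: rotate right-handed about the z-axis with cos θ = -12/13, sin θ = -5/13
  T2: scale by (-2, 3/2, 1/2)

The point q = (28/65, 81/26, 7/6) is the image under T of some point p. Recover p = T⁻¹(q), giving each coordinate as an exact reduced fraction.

p = (-3/5, -2, 7/3)

T1 = [-12/13 5/13 0 0; -5/13 -12/13 0 0; 0 0 1 0; 0 0 0 1]
T2·T1 = [24/13 -10/13 0 0; -15/26 -18/13 0 0; 0 0 1/2 0; 0 0 0 1]
det M = -3/2; M⁻¹ = [6/13 -10/39 0 0; -5/26 -8/13 0 0; 0 0 2 0; 0 0 0 1]
M⁻¹ · (28/65, 81/26, 7/6)ᵀ = (-3/5, -2, 7/3)ᵀ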